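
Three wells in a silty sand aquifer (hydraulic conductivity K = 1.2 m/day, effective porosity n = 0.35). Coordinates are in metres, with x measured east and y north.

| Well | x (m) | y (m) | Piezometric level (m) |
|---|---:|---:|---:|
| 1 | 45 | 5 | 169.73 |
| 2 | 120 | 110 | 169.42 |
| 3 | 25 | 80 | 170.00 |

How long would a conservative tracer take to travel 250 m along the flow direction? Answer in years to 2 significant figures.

29 years

Taking 1 as reference: 2−1 = (75, 105, -0.31); 3−1 = (-20, 75, +0.27).
Determinant of the coordinate differences = 75·75 − (-20)·105 = 7725.
∂h/∂x = [(-0.31)·75 − (+0.27)·105] / 7725 = -0.006680
∂h/∂y = [75·(+0.27) − (-20)·(-0.31)] / 7725 = +0.001819
|∇h| = √(-0.006680² + 0.001819²) = 0.006923
Seepage velocity v = K·i/n = 1.2 × 0.006923 / 0.35 = 0.02374 m/day.
t = 250 / 0.02374 = 1.053e+04 days = 28.8 years.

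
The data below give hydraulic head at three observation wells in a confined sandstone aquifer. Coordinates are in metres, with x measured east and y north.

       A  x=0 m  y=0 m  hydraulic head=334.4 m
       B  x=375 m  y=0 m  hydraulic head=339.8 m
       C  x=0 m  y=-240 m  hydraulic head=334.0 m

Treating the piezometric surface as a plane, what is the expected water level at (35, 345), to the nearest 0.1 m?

335.5 m

∂h/∂x = (339.8 − 334.4) / (375 − 0) = +0.01440
∂h/∂y = (334.0 − 334.4) / (-240 − 0) = +0.001667
h(35, 345) = 334.4 + (+0.01440)·(35) + (+0.001667)·(345) = 334.4 +0.504 +0.575 = 335.479 m.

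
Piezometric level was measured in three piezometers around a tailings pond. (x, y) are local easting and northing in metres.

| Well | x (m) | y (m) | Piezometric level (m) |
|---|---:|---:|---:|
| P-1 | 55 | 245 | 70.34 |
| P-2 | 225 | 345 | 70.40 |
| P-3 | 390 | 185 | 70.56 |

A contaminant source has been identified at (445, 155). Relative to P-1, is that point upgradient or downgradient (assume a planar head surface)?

upgradient

Taking P-1 as reference: P-2−P-1 = (170, 100, +0.06); P-3−P-1 = (335, -60, +0.22).
Solve a·Δx + b·Δy = Δh: det = 170·(-60) − 335·100 = -43700.
∂h/∂x = [(+0.06)·(-60) − (+0.22)·100] / -43700 = +0.0005858
∂h/∂y = [170·(+0.22) − 335·(+0.06)] / -43700 = -0.0003959
Head at (445, 155) = 70.34 + (+0.0005858)·(390) + (-0.0003959)·(-90) = 70.60 m.
That is higher than the 70.34 m at P-1, so the point is upgradient.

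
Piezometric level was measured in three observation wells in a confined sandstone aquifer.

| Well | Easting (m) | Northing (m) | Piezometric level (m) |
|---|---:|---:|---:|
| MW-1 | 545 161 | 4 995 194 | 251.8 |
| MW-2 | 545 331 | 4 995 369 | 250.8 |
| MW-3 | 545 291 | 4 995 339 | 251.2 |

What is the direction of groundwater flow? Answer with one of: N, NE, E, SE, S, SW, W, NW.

SE

With h = a·x + b·y + c and MW-1 as origin, the differences give:
  170·a + 175·b = -1.0
  130·a + 145·b = -0.6
Eliminate b (×145 and ×175, subtract): 1900·a = -40.00 → a = ∂h/∂x = -0.02105
Back-substitute: b = ∂h/∂y = +0.01474.
Flow = −∇h = (+0.02105 east, -0.01474 north), which points southeast.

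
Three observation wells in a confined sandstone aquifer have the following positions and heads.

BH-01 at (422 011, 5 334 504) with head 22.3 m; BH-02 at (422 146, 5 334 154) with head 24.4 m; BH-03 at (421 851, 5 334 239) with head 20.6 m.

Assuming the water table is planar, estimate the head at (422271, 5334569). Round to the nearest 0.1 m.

Differences from BH-01: to BH-02 (Δx, Δy, Δh) = (135, -350, +2.1); to BH-03 = (-160, -265, -1.7).
Solve a·Δx + b·Δy = Δh: det = 135·(-265) − (-160)·(-350) = -91775.
∂h/∂x = [(+2.1)·(-265) − (-1.7)·(-350)] / -91775 = +0.01255
∂h/∂y = [135·(-1.7) − (-160)·(+2.1)] / -91775 = -0.001160
h(422271, 5334569) = 22.3 + (+0.01255)·(260) + (-0.001160)·(65) = 22.3 +3.262 -0.075 = 25.487 m.

25.5 m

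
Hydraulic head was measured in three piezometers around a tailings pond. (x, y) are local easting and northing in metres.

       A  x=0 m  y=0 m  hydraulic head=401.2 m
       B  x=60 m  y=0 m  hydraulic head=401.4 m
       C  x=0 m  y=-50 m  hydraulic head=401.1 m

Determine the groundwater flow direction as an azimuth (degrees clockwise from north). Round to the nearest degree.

∂h/∂x = (401.4 − 401.2) / (60 − 0) = +0.003333
∂h/∂y = (401.1 − 401.2) / (-50 − 0) = +0.002000
Flow direction (−∇h) has components (-0.003333 E, -0.002000 N).
Azimuth = atan2(E, N) = atan2(-0.003333, -0.002000) = 239.0° ≈ 239°.

239°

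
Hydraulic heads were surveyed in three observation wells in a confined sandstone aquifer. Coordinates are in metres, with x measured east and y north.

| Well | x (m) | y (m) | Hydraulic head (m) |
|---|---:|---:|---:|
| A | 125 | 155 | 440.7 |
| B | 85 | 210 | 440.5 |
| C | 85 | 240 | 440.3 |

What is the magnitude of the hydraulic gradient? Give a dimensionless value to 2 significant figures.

0.0079

Three-point gradient (reference A): Δ to B = (-40, 55, -0.2), Δ to C = (-40, 85, -0.4).
∂h/∂x = -0.004167, ∂h/∂y = -0.006667 (det = -1200).
|∇h| = √(-0.004167² + -0.006667²) = 0.007862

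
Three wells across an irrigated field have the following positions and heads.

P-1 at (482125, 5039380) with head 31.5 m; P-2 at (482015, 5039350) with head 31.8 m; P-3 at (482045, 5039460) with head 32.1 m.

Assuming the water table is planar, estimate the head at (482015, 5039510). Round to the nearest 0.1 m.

32.4 m

With h = a·x + b·y + c and P-1 as origin, the differences give:
  (-110)·a + (-30)·b = +0.3
  (-80)·a + 80·b = +0.6
Eliminate b (×80 and ×(-30), subtract): -11200·a = 42.00 → a = ∂h/∂x = -0.003750
Back-substitute: b = ∂h/∂y = +0.003750.
h(482015, 5039510) = 31.5 + (-0.003750)·(-110) + (+0.003750)·(130) = 31.5 +0.413 +0.488 = 32.400 m.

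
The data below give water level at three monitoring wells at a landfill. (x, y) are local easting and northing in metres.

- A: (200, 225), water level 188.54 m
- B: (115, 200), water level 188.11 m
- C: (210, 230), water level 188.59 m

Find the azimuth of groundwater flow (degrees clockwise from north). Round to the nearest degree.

Three-point gradient (reference A): Δ to B = (-85, -25, -0.43), Δ to C = (10, 5, +0.05).
∂h/∂x = +0.005143, ∂h/∂y = -0.0002857 (det = -175).
Flow direction (−∇h) has components (-0.005143 E, +0.0002857 N).
Azimuth = atan2(E, N) = atan2(-0.005143, +0.0002857) = 273.2° ≈ 273°.

273°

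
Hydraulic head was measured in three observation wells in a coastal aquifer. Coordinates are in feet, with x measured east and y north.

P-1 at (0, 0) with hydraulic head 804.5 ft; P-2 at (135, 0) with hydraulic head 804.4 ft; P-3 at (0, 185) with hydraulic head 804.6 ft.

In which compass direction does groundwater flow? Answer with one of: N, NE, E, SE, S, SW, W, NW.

SE

∂h/∂x = (804.4 − 804.5) / (135 − 0) = -0.0007407
∂h/∂y = (804.6 − 804.5) / (185 − 0) = +0.0005405
Flow = −∇h = (+0.0007407 east, -0.0005405 north), which points southeast.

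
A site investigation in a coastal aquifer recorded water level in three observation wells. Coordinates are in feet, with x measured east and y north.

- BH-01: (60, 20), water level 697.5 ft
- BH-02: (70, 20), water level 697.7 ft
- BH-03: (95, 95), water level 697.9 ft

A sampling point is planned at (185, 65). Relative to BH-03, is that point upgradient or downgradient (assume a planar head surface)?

Differences from BH-01: to BH-02 (Δx, Δy, Δh) = (10, 0, +0.2); to BH-03 = (35, 75, +0.4).
Determinant of the coordinate differences = 10·75 − 35·0 = 750.
∂h/∂x = [(+0.2)·75 − (+0.4)·0] / 750 = +0.02000
∂h/∂y = [10·(+0.4) − 35·(+0.2)] / 750 = -0.004000
Head at (185, 65) = 697.5 + (+0.02000)·(125) + (-0.004000)·(45) = 699.82 ft.
That is higher than the 697.9 ft at BH-03, so the point is upgradient.

upgradient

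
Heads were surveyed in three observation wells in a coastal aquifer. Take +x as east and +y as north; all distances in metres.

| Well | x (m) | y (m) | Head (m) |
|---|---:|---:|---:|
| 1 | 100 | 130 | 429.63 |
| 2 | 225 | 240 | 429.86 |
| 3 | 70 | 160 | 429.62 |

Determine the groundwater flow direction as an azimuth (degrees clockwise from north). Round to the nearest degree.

235°

Taking 1 as reference: 2−1 = (125, 110, +0.23); 3−1 = (-30, 30, -0.01).
Solve a·Δx + b·Δy = Δh: det = 125·30 − (-30)·110 = 7050.
∂h/∂x = [(+0.23)·30 − (-0.01)·110] / 7050 = +0.001135
∂h/∂y = [125·(-0.01) − (-30)·(+0.23)] / 7050 = +0.0008014
Flow direction (−∇h) has components (-0.001135 E, -0.0008014 N).
Azimuth = atan2(E, N) = atan2(-0.001135, -0.0008014) = 234.8° ≈ 235°.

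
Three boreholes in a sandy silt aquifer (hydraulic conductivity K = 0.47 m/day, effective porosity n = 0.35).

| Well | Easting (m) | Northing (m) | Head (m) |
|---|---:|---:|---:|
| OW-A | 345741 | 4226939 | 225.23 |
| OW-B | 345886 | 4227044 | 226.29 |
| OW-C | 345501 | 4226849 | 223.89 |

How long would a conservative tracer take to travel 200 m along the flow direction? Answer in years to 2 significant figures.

66 years

Taking OW-A as reference: OW-B−OW-A = (145, 105, +1.06); OW-C−OW-A = (-240, -90, -1.34).
Determinant of the coordinate differences = 145·(-90) − (-240)·105 = 12150.
∂h/∂x = [(+1.06)·(-90) − (-1.34)·105] / 12150 = +0.003728
∂h/∂y = [145·(-1.34) − (-240)·(+1.06)] / 12150 = +0.004947
|∇h| = √(0.003728² + 0.004947²) = 0.006194
Seepage velocity v = K·i/n = 0.47 × 0.006194 / 0.35 = 0.008318 m/day.
t = 200 / 0.008318 = 2.404e+04 days = 65.8 years.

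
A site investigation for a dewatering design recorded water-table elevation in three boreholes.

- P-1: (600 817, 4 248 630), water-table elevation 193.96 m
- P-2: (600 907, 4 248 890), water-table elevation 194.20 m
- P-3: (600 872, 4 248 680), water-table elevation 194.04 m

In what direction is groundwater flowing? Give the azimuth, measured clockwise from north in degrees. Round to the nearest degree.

236°

Taking P-1 as reference: P-2−P-1 = (90, 260, +0.24); P-3−P-1 = (55, 50, +0.08).
Determinant of the coordinate differences = 90·50 − 55·260 = -9800.
∂h/∂x = [(+0.24)·50 − (+0.08)·260] / -9800 = +0.0008980
∂h/∂y = [90·(+0.08) − 55·(+0.24)] / -9800 = +0.0006122
Flow direction (−∇h) has components (-0.0008980 E, -0.0006122 N).
Azimuth = atan2(E, N) = atan2(-0.0008980, -0.0006122) = 235.7° ≈ 236°.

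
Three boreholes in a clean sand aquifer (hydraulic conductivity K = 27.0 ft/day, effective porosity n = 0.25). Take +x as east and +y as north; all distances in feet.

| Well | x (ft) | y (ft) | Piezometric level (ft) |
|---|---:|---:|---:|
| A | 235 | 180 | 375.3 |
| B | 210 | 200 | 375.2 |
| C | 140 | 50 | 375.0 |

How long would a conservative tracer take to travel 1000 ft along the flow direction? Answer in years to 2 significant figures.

Differences from A: to B (Δx, Δy, Δh) = (-25, 20, -0.1); to C = (-95, -130, -0.3).
Solve a·Δx + b·Δy = Δh: det = (-25)·(-130) − (-95)·20 = 5150.
∂h/∂x = [(-0.1)·(-130) − (-0.3)·20] / 5150 = +0.003689
∂h/∂y = [(-25)·(-0.3) − (-95)·(-0.1)] / 5150 = -0.0003883
|∇h| = √(0.003689² + -0.0003883²) = 0.003709
Seepage velocity v = K·i/n = 27.0 × 0.003709 / 0.25 = 0.4006 ft/day.
t = 1000 / 0.4006 = 2496 days = 6.83 years.

6.8 years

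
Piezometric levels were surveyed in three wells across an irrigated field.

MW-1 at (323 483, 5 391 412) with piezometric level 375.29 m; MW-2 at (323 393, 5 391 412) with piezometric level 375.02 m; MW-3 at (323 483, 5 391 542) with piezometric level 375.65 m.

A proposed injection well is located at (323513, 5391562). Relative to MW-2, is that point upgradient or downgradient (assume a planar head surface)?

∂h/∂x = (375.02 − 375.29) / (323393 − 323483) = +0.003000
∂h/∂y = (375.65 − 375.29) / (5391542 − 5391412) = +0.002769
Head at (323513, 5391562) = 375.29 + (+0.003000)·(30) + (+0.002769)·(150) = 375.80 m.
That is higher than the 375.02 m at MW-2, so the point is upgradient.

upgradient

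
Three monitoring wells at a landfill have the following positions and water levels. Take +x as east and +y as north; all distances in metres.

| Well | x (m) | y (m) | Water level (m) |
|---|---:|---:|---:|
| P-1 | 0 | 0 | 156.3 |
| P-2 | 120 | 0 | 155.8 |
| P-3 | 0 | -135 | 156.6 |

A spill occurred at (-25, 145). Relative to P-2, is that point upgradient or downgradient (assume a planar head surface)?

∂h/∂x = (155.8 − 156.3) / (120 − 0) = -0.004167
∂h/∂y = (156.6 − 156.3) / (-135 − 0) = -0.002222
Head at (-25, 145) = 156.3 + (-0.004167)·(-25) + (-0.002222)·(145) = 156.08 m.
That is higher than the 155.8 m at P-2, so the point is upgradient.

upgradient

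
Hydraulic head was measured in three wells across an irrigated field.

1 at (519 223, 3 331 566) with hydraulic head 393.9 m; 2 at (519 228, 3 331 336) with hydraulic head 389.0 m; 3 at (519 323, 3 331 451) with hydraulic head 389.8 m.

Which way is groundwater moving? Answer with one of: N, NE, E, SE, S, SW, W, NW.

SE

With h = a·x + b·y + c and 1 as origin, the differences give:
  5·a + (-230)·b = -4.9
  100·a + (-115)·b = -4.1
Eliminate b (×(-115) and ×(-230), subtract): 22425·a = -379.50 → a = ∂h/∂x = -0.01692
Back-substitute: b = ∂h/∂y = +0.02094.
Flow = −∇h = (+0.01692 east, -0.02094 north), which points southeast.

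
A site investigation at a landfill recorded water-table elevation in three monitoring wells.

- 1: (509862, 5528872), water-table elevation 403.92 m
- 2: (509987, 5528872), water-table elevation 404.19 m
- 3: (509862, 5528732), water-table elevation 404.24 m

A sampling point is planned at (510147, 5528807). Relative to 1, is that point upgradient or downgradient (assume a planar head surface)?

∂h/∂x = (404.19 − 403.92) / (509987 − 509862) = +0.002160
∂h/∂y = (404.24 − 403.92) / (5528732 − 5528872) = -0.002286
Head at (510147, 5528807) = 403.92 + (+0.002160)·(285) + (-0.002286)·(-65) = 404.68 m.
That is higher than the 403.92 m at 1, so the point is upgradient.

upgradient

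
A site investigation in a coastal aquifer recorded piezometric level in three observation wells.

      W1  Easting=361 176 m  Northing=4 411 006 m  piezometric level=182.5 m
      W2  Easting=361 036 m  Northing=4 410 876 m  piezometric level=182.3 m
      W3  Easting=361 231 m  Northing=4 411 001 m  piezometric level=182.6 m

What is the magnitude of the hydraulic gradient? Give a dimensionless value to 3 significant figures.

0.00182

Taking W1 as reference: W2−W1 = (-140, -130, -0.2); W3−W1 = (55, -5, +0.1).
Determinant of the coordinate differences = (-140)·(-5) − 55·(-130) = 7850.
∂h/∂x = [(-0.2)·(-5) − (+0.1)·(-130)] / 7850 = +0.001783
∂h/∂y = [(-140)·(+0.1) − 55·(-0.2)] / 7850 = -0.0003822
|∇h| = √(0.001783² + -0.0003822²) = 0.001824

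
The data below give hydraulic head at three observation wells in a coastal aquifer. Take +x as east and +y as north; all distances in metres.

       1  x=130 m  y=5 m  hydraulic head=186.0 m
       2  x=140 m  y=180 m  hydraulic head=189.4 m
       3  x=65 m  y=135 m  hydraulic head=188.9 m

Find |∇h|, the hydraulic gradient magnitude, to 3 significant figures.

0.0204

Differences from 1: to 2 (Δx, Δy, Δh) = (10, 175, +3.4); to 3 = (-65, 130, +2.9).
Determinant of the coordinate differences = 10·130 − (-65)·175 = 12675.
∂h/∂x = [(+3.4)·130 − (+2.9)·175] / 12675 = -0.005168
∂h/∂y = [10·(+2.9) − (-65)·(+3.4)] / 12675 = +0.01972
|∇h| = √(-0.005168² + 0.01972²) = 0.02039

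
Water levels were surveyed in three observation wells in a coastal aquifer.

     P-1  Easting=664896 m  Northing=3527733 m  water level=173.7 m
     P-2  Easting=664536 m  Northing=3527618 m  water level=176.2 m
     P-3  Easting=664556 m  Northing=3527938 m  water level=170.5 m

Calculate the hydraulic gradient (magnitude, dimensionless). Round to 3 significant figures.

Taking P-1 as reference: P-2−P-1 = (-360, -115, +2.5); P-3−P-1 = (-340, 205, -3.2).
Determinant of the coordinate differences = (-360)·205 − (-340)·(-115) = -112900.
∂h/∂x = [(+2.5)·205 − (-3.2)·(-115)] / -112900 = -0.001280
∂h/∂y = [(-360)·(-3.2) − (-340)·(+2.5)] / -112900 = -0.01773
|∇h| = √(-0.001280² + -0.01773²) = 0.01778

0.0178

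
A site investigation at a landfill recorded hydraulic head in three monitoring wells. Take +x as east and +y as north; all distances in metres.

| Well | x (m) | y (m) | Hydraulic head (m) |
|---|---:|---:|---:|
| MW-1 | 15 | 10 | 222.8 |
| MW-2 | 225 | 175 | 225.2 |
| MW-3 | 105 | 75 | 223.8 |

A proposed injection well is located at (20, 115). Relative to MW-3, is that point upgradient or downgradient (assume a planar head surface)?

Differences from MW-1: to MW-2 (Δx, Δy, Δh) = (210, 165, +2.4); to MW-3 = (90, 65, +1.0).
Solve a·Δx + b·Δy = Δh: det = 210·65 − 90·165 = -1200.
∂h/∂x = [(+2.4)·65 − (+1.0)·165] / -1200 = +0.007500
∂h/∂y = [210·(+1.0) − 90·(+2.4)] / -1200 = +0.005000
Head at (20, 115) = 222.8 + (+0.007500)·(5) + (+0.005000)·(105) = 223.36 m.
That is lower than the 223.8 m at MW-3, so the point is downgradient.

downgradient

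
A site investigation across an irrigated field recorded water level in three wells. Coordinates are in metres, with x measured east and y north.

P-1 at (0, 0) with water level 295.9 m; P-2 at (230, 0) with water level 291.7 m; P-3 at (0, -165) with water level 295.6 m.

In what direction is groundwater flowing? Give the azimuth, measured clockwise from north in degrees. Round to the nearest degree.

∂h/∂x = (291.7 − 295.9) / (230 − 0) = -0.01826
∂h/∂y = (295.6 − 295.9) / (-165 − 0) = +0.001818
Flow direction (−∇h) has components (+0.01826 E, -0.001818 N).
Azimuth = atan2(E, N) = atan2(+0.01826, -0.001818) = 95.7° ≈ 096°.

096°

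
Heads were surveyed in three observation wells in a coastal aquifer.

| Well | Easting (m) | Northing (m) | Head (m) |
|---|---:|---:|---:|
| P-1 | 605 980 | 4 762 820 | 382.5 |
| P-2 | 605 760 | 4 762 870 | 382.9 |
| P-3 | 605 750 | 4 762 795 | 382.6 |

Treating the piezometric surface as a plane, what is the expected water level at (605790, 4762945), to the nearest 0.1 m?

Differences from P-1: to P-2 (Δx, Δy, Δh) = (-220, 50, +0.4); to P-3 = (-230, -25, +0.1).
Solve a·Δx + b·Δy = Δh: det = (-220)·(-25) − (-230)·50 = 17000.
∂h/∂x = [(+0.4)·(-25) − (+0.1)·50] / 17000 = -0.0008824
∂h/∂y = [(-220)·(+0.1) − (-230)·(+0.4)] / 17000 = +0.004118
h(605790, 4762945) = 382.5 + (-0.0008824)·(-190) + (+0.004118)·(125) = 382.5 +0.168 +0.515 = 383.182 m.

383.2 m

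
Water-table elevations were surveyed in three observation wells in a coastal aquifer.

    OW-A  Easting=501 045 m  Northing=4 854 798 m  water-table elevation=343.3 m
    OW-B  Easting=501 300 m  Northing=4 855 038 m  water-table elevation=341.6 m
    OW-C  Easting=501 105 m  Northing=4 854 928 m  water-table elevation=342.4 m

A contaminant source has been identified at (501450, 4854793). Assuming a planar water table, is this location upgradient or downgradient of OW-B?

Taking OW-A as reference: OW-B−OW-A = (255, 240, -1.7); OW-C−OW-A = (60, 130, -0.9).
Determinant of the coordinate differences = 255·130 − 60·240 = 18750.
∂h/∂x = [(-1.7)·130 − (-0.9)·240] / 18750 = -0.0002667
∂h/∂y = [255·(-0.9) − 60·(-1.7)] / 18750 = -0.006800
Head at (501450, 4854793) = 343.3 + (-0.0002667)·(405) + (-0.006800)·(-5) = 343.23 m.
That is higher than the 341.6 m at OW-B, so the point is upgradient.

upgradient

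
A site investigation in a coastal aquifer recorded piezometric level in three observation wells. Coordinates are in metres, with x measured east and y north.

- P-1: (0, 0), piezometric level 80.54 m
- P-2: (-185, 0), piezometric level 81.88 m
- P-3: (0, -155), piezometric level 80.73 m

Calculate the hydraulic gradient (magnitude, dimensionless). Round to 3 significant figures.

∂h/∂x = (81.88 − 80.54) / (-185 − 0) = -0.007243
∂h/∂y = (80.73 − 80.54) / (-155 − 0) = -0.001226
|∇h| = √(-0.007243² + -0.001226²) = 0.007346

0.00735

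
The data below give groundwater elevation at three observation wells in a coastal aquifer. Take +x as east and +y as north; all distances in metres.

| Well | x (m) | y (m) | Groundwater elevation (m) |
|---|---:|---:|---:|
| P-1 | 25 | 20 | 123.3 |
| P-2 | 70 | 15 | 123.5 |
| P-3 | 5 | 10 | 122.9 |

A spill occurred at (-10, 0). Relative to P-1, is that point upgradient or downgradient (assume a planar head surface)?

downgradient

Taking P-1 as reference: P-2−P-1 = (45, -5, +0.2); P-3−P-1 = (-20, -10, -0.4).
Solve a·Δx + b·Δy = Δh: det = 45·(-10) − (-20)·(-5) = -550.
∂h/∂x = [(+0.2)·(-10) − (-0.4)·(-5)] / -550 = +0.007273
∂h/∂y = [45·(-0.4) − (-20)·(+0.2)] / -550 = +0.02545
Head at (-10, 0) = 123.3 + (+0.007273)·(-35) + (+0.02545)·(-20) = 122.54 m.
That is lower than the 123.3 m at P-1, so the point is downgradient.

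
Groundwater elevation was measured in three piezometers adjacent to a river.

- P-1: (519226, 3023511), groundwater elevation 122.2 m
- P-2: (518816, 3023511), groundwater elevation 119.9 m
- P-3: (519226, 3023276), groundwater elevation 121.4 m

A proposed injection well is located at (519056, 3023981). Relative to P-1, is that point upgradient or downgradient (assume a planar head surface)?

∂h/∂x = (119.9 − 122.2) / (518816 − 519226) = +0.005610
∂h/∂y = (121.4 − 122.2) / (3023276 − 3023511) = +0.003404
Head at (519056, 3023981) = 122.2 + (+0.005610)·(-170) + (+0.003404)·(470) = 122.85 m.
That is higher than the 122.2 m at P-1, so the point is upgradient.

upgradient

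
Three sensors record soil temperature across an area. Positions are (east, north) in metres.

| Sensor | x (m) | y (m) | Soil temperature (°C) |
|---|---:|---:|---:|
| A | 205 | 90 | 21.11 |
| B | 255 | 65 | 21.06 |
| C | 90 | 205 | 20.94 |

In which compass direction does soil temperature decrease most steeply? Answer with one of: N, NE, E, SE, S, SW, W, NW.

NE

Three-point gradient (reference A): Δ to B = (50, -25, -0.05), Δ to C = (-115, 115, -0.17).
∂T/∂x = -0.003478, ∂T/∂y = -0.004957 (det = 2875).
Steepest decrease is along −∇f = (+0.003478 E, +0.004957 N) → northeast.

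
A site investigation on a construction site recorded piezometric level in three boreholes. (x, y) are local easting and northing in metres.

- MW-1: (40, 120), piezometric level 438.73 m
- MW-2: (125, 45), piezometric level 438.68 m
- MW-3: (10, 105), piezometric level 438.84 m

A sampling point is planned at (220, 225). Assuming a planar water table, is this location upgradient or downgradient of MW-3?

Differences from MW-1: to MW-2 (Δx, Δy, Δh) = (85, -75, -0.05); to MW-3 = (-30, -15, +0.11).
Determinant of the coordinate differences = 85·(-15) − (-30)·(-75) = -3525.
∂h/∂x = [(-0.05)·(-15) − (+0.11)·(-75)] / -3525 = -0.002553
∂h/∂y = [85·(+0.11) − (-30)·(-0.05)] / -3525 = -0.002227
Head at (220, 225) = 438.73 + (-0.002553)·(180) + (-0.002227)·(105) = 438.04 m.
That is lower than the 438.84 m at MW-3, so the point is downgradient.

downgradient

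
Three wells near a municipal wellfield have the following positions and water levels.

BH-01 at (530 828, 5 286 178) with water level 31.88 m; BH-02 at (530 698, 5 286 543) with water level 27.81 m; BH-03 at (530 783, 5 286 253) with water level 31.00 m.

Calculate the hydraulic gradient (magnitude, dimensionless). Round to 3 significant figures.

0.0106

With h = a·x + b·y + c and BH-01 as origin, the differences give:
  (-130)·a + 365·b = -4.07
  (-45)·a + 75·b = -0.88
Eliminate b (×75 and ×365, subtract): 6675·a = 15.950 → a = ∂h/∂x = +0.002390
Back-substitute: b = ∂h/∂y = -0.01030.
|∇h| = √(0.002390² + -0.01030²) = 0.01057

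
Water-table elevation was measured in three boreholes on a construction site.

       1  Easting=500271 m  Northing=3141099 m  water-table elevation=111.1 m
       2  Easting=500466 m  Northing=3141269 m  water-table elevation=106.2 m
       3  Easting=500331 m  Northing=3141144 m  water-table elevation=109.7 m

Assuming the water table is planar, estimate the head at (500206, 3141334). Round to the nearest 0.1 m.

With h = a·x + b·y + c and 1 as origin, the differences give:
  195·a + 170·b = -4.9
  60·a + 45·b = -1.4
Eliminate b (×45 and ×170, subtract): -1425·a = 17.50 → a = ∂h/∂x = -0.01228
Back-substitute: b = ∂h/∂y = -0.01474.
h(500206, 3141334) = 111.1 + (-0.01228)·(-65) + (-0.01474)·(235) = 111.1 +0.798 -3.463 = 108.435 m.

108.4 m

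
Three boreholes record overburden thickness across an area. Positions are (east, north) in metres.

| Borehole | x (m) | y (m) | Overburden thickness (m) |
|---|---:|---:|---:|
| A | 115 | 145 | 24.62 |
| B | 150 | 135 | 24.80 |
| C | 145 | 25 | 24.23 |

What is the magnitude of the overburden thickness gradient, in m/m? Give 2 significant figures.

0.0082 m/m

Differences from A: to B (Δx, Δy, Δh) = (35, -10, +0.18); to C = (30, -120, -0.39).
Determinant of the coordinate differences = 35·(-120) − 30·(-10) = -3900.
∂d/∂x = [(+0.18)·(-120) − (-0.39)·(-10)] / -3900 = +0.006538
∂d/∂y = [35·(-0.39) − 30·(+0.18)] / -3900 = +0.004885
|∇f| = √(0.006538² + 0.004885²) = 0.008161 m/m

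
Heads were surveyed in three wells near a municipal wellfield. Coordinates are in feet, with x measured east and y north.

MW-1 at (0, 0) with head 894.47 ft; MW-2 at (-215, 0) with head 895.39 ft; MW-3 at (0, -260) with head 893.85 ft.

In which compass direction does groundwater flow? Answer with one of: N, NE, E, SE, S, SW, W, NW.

SE

∂h/∂x = (895.39 − 894.47) / (-215 − 0) = -0.004279
∂h/∂y = (893.85 − 894.47) / (-260 − 0) = +0.002385
Flow = −∇h = (+0.004279 east, -0.002385 north), which points southeast.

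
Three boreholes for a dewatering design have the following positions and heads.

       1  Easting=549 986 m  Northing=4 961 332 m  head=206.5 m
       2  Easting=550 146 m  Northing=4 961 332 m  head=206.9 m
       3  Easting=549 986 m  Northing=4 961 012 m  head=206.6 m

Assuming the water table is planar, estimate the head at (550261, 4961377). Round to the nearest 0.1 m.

207.2 m

∂h/∂x = (206.9 − 206.5) / (550146 − 549986) = +0.002500
∂h/∂y = (206.6 − 206.5) / (4961012 − 4961332) = -0.0003125
h(550261, 4961377) = 206.5 + (+0.002500)·(275) + (-0.0003125)·(45) = 206.5 +0.688 -0.014 = 207.173 m.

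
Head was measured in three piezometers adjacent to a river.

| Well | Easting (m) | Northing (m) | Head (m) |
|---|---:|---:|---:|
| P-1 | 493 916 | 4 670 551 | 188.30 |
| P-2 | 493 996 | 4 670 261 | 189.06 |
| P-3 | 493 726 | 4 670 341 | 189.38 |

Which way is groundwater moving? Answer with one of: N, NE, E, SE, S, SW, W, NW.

NE

With h = a·x + b·y + c and P-1 as origin, the differences give:
  80·a + (-290)·b = +0.76
  (-190)·a + (-210)·b = +1.08
Eliminate b (×(-210) and ×(-290), subtract): -71900·a = 153.600 → a = ∂h/∂x = -0.002136
Back-substitute: b = ∂h/∂y = -0.003210.
Flow = −∇h = (+0.002136 east, +0.003210 north), which points northeast.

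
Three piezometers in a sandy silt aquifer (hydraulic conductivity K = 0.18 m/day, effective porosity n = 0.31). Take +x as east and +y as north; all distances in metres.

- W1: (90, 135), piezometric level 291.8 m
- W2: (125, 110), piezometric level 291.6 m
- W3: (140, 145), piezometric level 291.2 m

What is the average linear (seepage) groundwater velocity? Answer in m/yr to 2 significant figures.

2.7 m/yr

Differences from W1: to W2 (Δx, Δy, Δh) = (35, -25, -0.2); to W3 = (50, 10, -0.6).
Determinant of the coordinate differences = 35·10 − 50·(-25) = 1600.
∂h/∂x = [(-0.2)·10 − (-0.6)·(-25)] / 1600 = -0.01063
∂h/∂y = [35·(-0.6) − 50·(-0.2)] / 1600 = -0.006875
|∇h| = √(-0.01063² + -0.006875²) = 0.01266
Seepage velocity v = K·i/n = 0.18 × 0.01266 / 0.31 = 0.007351 m/day = 2.685 m/yr.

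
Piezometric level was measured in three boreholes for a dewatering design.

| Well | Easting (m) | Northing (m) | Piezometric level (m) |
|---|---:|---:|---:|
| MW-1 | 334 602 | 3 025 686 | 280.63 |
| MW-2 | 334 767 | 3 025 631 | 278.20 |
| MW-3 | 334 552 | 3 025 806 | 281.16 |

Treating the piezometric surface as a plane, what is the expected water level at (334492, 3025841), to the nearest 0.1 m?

Three-point gradient (reference MW-1): Δ to MW-2 = (165, -55, -2.43), Δ to MW-3 = (-50, 120, +0.53).
∂h/∂x = -0.01539, ∂h/∂y = -0.001997 (det = 17050).
h(334492, 3025841) = 280.63 + (-0.01539)·(-110) + (-0.001997)·(155) = 280.63 +1.693 -0.310 = 282.014 m.

282.0 m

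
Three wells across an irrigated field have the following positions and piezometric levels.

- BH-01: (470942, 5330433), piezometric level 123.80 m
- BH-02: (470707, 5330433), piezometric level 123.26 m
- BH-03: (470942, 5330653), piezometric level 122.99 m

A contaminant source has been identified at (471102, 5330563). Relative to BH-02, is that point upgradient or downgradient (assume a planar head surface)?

∂h/∂x = (123.26 − 123.80) / (470707 − 470942) = +0.002298
∂h/∂y = (122.99 − 123.80) / (5330653 − 5330433) = -0.003682
Head at (471102, 5330563) = 123.80 + (+0.002298)·(160) + (-0.003682)·(130) = 123.69 m.
That is higher than the 123.26 m at BH-02, so the point is upgradient.

upgradient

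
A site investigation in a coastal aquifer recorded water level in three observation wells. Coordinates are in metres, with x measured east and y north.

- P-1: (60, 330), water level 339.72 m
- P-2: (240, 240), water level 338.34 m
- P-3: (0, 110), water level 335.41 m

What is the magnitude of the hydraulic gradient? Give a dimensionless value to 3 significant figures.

With h = a·x + b·y + c and P-1 as origin, the differences give:
  180·a + (-90)·b = -1.38
  (-60)·a + (-220)·b = -4.31
Eliminate b (×(-220) and ×(-90), subtract): -45000·a = -84.300 → a = ∂h/∂x = +0.001873
Back-substitute: b = ∂h/∂y = +0.01908.
|∇h| = √(0.001873² + 0.01908²) = 0.01917

0.0192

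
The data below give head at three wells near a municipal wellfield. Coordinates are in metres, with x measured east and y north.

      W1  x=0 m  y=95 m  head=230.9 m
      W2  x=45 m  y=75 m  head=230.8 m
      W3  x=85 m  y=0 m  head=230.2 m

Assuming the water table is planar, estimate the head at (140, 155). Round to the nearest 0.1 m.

231.7 m

Differences from W1: to W2 (Δx, Δy, Δh) = (45, -20, -0.1); to W3 = (85, -95, -0.7).
Determinant of the coordinate differences = 45·(-95) − 85·(-20) = -2575.
∂h/∂x = [(-0.1)·(-95) − (-0.7)·(-20)] / -2575 = +0.001748
∂h/∂y = [45·(-0.7) − 85·(-0.1)] / -2575 = +0.008932
h(140, 155) = 230.9 + (+0.001748)·(140) + (+0.008932)·(60) = 230.9 +0.245 +0.536 = 231.681 m.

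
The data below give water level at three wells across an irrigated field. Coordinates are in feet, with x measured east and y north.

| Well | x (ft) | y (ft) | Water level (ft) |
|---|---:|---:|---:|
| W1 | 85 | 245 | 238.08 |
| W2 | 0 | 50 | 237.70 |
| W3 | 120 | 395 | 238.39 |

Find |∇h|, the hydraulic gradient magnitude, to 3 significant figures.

0.00228

Differences from W1: to W2 (Δx, Δy, Δh) = (-85, -195, -0.38); to W3 = (35, 150, +0.31).
Determinant of the coordinate differences = (-85)·150 − 35·(-195) = -5925.
∂h/∂x = [(-0.38)·150 − (+0.31)·(-195)] / -5925 = -0.0005823
∂h/∂y = [(-85)·(+0.31) − 35·(-0.38)] / -5925 = +0.002203
|∇h| = √(-0.0005823² + 0.002203²) = 0.002279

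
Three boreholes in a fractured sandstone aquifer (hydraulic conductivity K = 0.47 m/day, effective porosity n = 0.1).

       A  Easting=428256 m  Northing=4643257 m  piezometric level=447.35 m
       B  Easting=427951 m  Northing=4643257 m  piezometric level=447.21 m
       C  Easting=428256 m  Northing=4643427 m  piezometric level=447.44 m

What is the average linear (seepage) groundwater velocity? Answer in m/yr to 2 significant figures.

∂h/∂x = (447.21 − 447.35) / (427951 − 428256) = +0.0004590
∂h/∂y = (447.44 − 447.35) / (4643427 − 4643257) = +0.0005294
|∇h| = √(0.0004590² + 0.0005294²) = 0.0007007
Seepage velocity v = K·i/n = 0.47 × 0.0007007 / 0.1 = 0.003293 m/day = 1.203 m/yr.

1.2 m/yr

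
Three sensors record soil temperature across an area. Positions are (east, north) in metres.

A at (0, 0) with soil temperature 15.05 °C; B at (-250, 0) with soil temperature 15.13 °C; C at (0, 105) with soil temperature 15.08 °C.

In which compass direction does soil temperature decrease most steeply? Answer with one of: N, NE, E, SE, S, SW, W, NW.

∂T/∂x = (15.13 − 15.05) / (-250 − 0) = -0.0003200
∂T/∂y = (15.08 − 15.05) / (105 − 0) = +0.0002857
Steepest decrease is along −∇f = (+0.0003200 E, -0.0002857 N) → southeast.

SE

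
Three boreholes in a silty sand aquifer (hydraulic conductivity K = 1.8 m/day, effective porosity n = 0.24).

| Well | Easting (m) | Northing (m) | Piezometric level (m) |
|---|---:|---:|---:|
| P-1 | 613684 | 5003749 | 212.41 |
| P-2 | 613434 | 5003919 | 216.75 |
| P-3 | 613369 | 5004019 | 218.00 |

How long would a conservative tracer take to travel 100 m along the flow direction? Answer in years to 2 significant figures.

2.3 years

Three-point gradient (reference P-1): Δ to P-2 = (-250, 170, +4.34), Δ to P-3 = (-315, 270, +5.59).
∂h/∂x = -0.01588, ∂h/∂y = +0.002179 (det = -13950).
|∇h| = √(-0.01588² + 0.002179²) = 0.01603
Seepage velocity v = K·i/n = 1.8 × 0.01603 / 0.24 = 0.1202 m/day.
t = 100 / 0.1202 = 831.9 days = 2.28 years.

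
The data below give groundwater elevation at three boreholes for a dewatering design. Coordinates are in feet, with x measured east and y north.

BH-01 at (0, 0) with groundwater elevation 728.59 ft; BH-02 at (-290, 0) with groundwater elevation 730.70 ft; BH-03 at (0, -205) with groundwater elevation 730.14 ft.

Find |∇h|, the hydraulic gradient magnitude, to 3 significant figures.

0.0105

∂h/∂x = (730.70 − 728.59) / (-290 − 0) = -0.007276
∂h/∂y = (730.14 − 728.59) / (-205 − 0) = -0.007561
|∇h| = √(-0.007276² + -0.007561²) = 0.01049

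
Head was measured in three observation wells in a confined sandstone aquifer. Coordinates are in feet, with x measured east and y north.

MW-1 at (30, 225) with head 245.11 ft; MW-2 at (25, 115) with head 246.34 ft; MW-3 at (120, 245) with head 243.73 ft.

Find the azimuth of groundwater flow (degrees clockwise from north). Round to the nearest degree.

With h = a·x + b·y + c and MW-1 as origin, the differences give:
  (-5)·a + (-110)·b = +1.23
  90·a + 20·b = -1.38
Eliminate b (×20 and ×(-110), subtract): 9800·a = -127.200 → a = ∂h/∂x = -0.01298
Back-substitute: b = ∂h/∂y = -0.01059.
Flow direction (−∇h) has components (+0.01298 E, +0.01059 N).
Azimuth = atan2(E, N) = atan2(+0.01298, +0.01059) = 50.8° ≈ 051°.

051°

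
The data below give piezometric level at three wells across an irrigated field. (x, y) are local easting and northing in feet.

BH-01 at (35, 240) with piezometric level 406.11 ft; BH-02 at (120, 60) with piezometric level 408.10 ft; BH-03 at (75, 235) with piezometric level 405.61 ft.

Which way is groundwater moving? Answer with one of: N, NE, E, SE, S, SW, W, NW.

With h = a·x + b·y + c and BH-01 as origin, the differences give:
  85·a + (-180)·b = +1.99
  40·a + (-5)·b = -0.50
Eliminate b (×(-5) and ×(-180), subtract): 6775·a = -99.950 → a = ∂h/∂x = -0.01475
Back-substitute: b = ∂h/∂y = -0.01802.
Flow = −∇h = (+0.01475 east, +0.01802 north), which points northeast.

NE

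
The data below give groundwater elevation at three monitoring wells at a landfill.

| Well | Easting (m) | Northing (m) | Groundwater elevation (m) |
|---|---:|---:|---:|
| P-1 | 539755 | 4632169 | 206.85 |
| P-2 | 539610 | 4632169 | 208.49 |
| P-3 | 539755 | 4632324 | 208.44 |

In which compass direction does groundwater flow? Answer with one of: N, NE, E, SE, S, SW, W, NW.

∂h/∂x = (208.49 − 206.85) / (539610 − 539755) = -0.01131
∂h/∂y = (208.44 − 206.85) / (4632324 − 4632169) = +0.01026
Flow = −∇h = (+0.01131 east, -0.01026 north), which points southeast.

SE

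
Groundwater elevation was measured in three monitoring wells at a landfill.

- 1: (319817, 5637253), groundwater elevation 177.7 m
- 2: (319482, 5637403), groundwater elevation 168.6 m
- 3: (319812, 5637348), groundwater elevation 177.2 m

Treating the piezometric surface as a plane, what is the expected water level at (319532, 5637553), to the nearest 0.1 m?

169.3 m

With h = a·x + b·y + c and 1 as origin, the differences give:
  (-335)·a + 150·b = -9.1
  (-5)·a + 95·b = -0.5
Eliminate b (×95 and ×150, subtract): -31075·a = -789.50 → a = ∂h/∂x = +0.02541
Back-substitute: b = ∂h/∂y = -0.003926.
h(319532, 5637553) = 177.7 + (+0.02541)·(-285) + (-0.003926)·(300) = 177.7 -7.241 -1.178 = 169.281 m.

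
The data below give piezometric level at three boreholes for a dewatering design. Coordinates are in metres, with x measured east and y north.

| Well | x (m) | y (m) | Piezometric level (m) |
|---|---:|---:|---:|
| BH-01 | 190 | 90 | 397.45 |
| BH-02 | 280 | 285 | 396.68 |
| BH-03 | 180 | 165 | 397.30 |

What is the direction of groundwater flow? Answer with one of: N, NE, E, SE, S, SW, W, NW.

NE

Differences from BH-01: to BH-02 (Δx, Δy, Δh) = (90, 195, -0.77); to BH-03 = (-10, 75, -0.15).
Determinant of the coordinate differences = 90·75 − (-10)·195 = 8700.
∂h/∂x = [(-0.77)·75 − (-0.15)·195] / 8700 = -0.003276
∂h/∂y = [90·(-0.15) − (-10)·(-0.77)] / 8700 = -0.002437
Flow = −∇h = (+0.003276 east, +0.002437 north), which points northeast.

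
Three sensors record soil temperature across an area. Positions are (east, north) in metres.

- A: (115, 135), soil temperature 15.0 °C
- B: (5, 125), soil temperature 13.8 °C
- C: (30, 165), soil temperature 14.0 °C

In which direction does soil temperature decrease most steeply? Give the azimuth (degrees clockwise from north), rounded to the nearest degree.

280°

With T = a·x + b·y + c and A as origin, the differences give:
  (-110)·a + (-10)·b = -1.2
  (-85)·a + 30·b = -1.0
Eliminate b (×30 and ×(-10), subtract): -4150·a = -46.00 → a = ∂T/∂x = +0.01108
Back-substitute: b = ∂T/∂y = -0.001928.
Steepest decrease is along −∇f: components (-0.01108 E, +0.001928 N).
Azimuth = atan2(-0.01108, +0.001928) = 279.9° ≈ 280°.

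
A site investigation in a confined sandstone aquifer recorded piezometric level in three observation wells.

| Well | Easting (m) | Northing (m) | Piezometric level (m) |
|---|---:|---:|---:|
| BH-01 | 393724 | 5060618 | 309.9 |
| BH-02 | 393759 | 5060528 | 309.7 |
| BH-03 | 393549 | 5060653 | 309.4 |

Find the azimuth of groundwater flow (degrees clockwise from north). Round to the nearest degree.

Taking BH-01 as reference: BH-02−BH-01 = (35, -90, -0.2); BH-03−BH-01 = (-175, 35, -0.5).
Determinant of the coordinate differences = 35·35 − (-175)·(-90) = -14525.
∂h/∂x = [(-0.2)·35 − (-0.5)·(-90)] / -14525 = +0.003580
∂h/∂y = [35·(-0.5) − (-175)·(-0.2)] / -14525 = +0.003614
Flow direction (−∇h) has components (-0.003580 E, -0.003614 N).
Azimuth = atan2(E, N) = atan2(-0.003580, -0.003614) = 224.7° ≈ 225°.

225°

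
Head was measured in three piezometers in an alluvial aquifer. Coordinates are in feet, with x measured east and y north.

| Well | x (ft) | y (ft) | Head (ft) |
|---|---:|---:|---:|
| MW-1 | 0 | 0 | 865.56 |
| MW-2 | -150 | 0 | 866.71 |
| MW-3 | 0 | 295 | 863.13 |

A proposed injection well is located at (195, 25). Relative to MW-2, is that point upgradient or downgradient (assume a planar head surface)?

∂h/∂x = (866.71 − 865.56) / (-150 − 0) = -0.007667
∂h/∂y = (863.13 − 865.56) / (295 − 0) = -0.008237
Head at (195, 25) = 865.56 + (-0.007667)·(195) + (-0.008237)·(25) = 863.86 ft.
That is lower than the 866.71 ft at MW-2, so the point is downgradient.

downgradient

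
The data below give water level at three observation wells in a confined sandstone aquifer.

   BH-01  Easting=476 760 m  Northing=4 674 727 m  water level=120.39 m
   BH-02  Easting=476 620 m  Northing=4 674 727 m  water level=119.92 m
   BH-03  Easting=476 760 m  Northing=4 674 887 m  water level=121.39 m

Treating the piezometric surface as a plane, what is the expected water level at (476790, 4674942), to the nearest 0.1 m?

∂h/∂x = (119.92 − 120.39) / (476620 − 476760) = +0.003357
∂h/∂y = (121.39 − 120.39) / (4674887 − 4674727) = +0.006250
h(476790, 4674942) = 120.39 + (+0.003357)·(30) + (+0.006250)·(215) = 120.39 +0.101 +1.344 = 121.834 m.

121.8 m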